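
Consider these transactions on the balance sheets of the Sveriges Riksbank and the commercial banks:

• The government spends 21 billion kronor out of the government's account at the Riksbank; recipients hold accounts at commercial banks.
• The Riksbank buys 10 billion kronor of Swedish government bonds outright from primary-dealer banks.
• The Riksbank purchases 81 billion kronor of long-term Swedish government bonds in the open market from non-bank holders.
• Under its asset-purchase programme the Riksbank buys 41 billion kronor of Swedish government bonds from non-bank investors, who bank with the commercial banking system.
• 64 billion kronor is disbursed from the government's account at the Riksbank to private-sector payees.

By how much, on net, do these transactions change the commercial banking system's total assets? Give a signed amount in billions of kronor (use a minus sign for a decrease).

+207 billion

Riksbank balance sheet:
  Assets:      Securities +132B
  Liabilities: Bank reserves +217B, Government deposits −85B
Commercial banking system:
  Assets:      Reserves at CB +217B, Securities −10B
  Liabilities: Checkable deposits +207B
Change in total bank assets = +207 billion.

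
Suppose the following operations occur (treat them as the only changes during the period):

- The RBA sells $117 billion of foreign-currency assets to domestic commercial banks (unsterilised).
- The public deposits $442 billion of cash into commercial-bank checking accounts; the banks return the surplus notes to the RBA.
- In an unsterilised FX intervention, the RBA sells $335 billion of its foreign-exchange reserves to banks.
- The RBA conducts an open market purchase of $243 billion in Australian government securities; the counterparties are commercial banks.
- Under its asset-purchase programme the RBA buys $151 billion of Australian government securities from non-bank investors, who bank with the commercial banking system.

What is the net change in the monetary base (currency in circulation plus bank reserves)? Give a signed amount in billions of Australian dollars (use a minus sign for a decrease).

-$58 billion

RBA balance sheet:
  Assets:      Securities +$394B, Foreign assets −$452B
  Liabilities: Bank reserves +$384B, Currency in circulation −$442B
Commercial banking system:
  Assets:      Reserves at CB +$384B, Securities −$243B, Foreign assets +$452B
  Liabilities: Checkable deposits +$593B
Monetary base = currency + reserves: −$442B + (+$384B) = -$58 billion.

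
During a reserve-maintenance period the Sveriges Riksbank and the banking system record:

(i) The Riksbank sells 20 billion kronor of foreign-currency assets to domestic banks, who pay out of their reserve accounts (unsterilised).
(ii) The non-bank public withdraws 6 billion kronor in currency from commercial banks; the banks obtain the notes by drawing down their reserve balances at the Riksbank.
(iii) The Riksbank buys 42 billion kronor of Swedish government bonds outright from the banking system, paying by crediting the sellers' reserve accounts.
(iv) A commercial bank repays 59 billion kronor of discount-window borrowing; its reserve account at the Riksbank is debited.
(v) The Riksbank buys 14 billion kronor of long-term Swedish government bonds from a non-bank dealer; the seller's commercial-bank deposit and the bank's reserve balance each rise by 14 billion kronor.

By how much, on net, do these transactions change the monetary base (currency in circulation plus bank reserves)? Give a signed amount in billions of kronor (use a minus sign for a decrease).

FX sale 20 billion kronor: Riksbank balance sheet contracts → −20B.
Currency withdrawal 6 billion kronor: just a shift between currency and reserves — both are base money → 0.
OMO purchase (from banks) 42 billion kronor: Riksbank balance sheet expands → +42B.
Discount-window repayment 59 billion kronor: Riksbank balance sheet contracts → −59B.
Asset purchase (from non-banks) 14 billion kronor: Riksbank balance sheet expands → +14B.
Net: −20 + 0 + 42 − 59 + 14 = -23 billion.

-23 billion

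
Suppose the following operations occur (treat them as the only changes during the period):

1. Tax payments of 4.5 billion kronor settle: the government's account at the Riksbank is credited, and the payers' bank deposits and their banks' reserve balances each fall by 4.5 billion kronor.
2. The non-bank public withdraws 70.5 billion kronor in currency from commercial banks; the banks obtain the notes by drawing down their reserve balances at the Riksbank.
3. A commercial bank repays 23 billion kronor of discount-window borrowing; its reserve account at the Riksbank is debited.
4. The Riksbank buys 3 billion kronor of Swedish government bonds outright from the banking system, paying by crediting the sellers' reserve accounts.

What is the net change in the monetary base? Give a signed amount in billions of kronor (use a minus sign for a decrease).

-24.5 billion

Riksbank balance sheet:
  Assets:      Securities +3B, Loans to banks −23B
  Liabilities: Bank reserves −95B, Currency in circulation +70.5B, Government deposits +4.5B
Commercial banking system:
  Assets:      Reserves at CB −95B, Securities −3B
  Liabilities: Checkable deposits −75B, Borrowings from CB −23B
Monetary base = currency + reserves: +70.5B + (−95B) = -24.5 billion.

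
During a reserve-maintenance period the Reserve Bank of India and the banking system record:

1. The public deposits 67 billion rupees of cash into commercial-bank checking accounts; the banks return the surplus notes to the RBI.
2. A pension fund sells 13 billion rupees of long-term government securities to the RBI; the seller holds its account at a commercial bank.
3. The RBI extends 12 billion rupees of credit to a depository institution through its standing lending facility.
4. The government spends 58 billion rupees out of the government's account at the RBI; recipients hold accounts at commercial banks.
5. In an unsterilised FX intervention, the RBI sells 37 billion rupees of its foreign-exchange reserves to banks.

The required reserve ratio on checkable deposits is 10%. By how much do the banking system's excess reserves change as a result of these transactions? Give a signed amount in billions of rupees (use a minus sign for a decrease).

Currency deposit 67 billion rupees: reserves +67B, deposits +67B.
Asset purchase (from non-banks) 13 billion rupees: reserves +13B, deposits +13B.
Discount-window loan 12 billion rupees: reserves +12B, deposits 0.
Government spending 58 billion rupees: reserves +58B, deposits +58B.
FX sale 37 billion rupees: reserves −37B, deposits 0.
Totals: Δreserves = +113B, Δdeposits = +138B.
Δrequired reserves = 10% × +138B = +13.8B.
Δexcess reserves = Δreserves − Δrequired = +113B − (+13.8B) = +99.2 billion.

+99.2 billion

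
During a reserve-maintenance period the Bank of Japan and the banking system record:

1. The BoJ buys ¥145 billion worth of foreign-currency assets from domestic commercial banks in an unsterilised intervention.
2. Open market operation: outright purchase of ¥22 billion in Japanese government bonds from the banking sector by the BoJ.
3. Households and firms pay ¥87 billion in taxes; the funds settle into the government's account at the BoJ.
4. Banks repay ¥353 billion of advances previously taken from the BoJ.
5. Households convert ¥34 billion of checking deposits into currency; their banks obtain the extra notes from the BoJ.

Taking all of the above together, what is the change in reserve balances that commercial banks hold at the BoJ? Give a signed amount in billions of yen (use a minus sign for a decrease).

-¥307 billion

FX purchase ¥145 billion: the BoJ pays by crediting reserve accounts → +¥145B.
OMO purchase (from banks) ¥22 billion: the BoJ pays by crediting reserve accounts → +¥22B.
Government account inflow ¥87 billion: funds move from bank reserves into the government account → −¥87B.
Discount-window repayment ¥353 billion: repayment is debited from reserves → −¥353B.
Currency withdrawal ¥34 billion: banks swap reserves for currency → −¥34B.
Net: 145 + 22 − 87 − 353 − 34 = -¥307 billion.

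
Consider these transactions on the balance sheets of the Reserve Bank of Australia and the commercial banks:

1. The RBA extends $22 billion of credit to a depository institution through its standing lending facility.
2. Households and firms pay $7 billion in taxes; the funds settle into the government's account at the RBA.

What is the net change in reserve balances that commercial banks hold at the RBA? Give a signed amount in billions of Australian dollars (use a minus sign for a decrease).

RBA balance sheet:
  Assets:      Loans to banks +$22B
  Liabilities: Bank reserves +$15B, Government deposits +$7B
So the change in reserve balances that commercial banks hold at the RBA is +$15 billion.

+$15 billion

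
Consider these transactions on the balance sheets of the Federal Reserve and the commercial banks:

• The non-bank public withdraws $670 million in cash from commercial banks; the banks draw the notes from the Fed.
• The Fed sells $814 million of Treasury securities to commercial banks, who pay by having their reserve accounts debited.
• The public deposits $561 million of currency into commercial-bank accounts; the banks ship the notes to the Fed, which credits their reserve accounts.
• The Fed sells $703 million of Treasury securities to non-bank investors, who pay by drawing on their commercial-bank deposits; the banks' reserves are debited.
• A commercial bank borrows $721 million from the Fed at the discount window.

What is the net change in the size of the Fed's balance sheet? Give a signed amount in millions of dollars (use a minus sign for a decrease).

-$796 million

Currency withdrawal $670 million: only the composition of liabilities changes → 0.
OMO sale (to banks) $814 million: a Fed asset is shed → −$814M.
Currency deposit $561 million: only the composition of liabilities changes → 0.
Asset sale (to non-banks) $703 million: a Fed asset is shed → −$703M.
Discount-window loan $721 million: a Fed asset is acquired → +$721M.
Net: 0 − 814 + 0 − 703 + 721 = -$796 million.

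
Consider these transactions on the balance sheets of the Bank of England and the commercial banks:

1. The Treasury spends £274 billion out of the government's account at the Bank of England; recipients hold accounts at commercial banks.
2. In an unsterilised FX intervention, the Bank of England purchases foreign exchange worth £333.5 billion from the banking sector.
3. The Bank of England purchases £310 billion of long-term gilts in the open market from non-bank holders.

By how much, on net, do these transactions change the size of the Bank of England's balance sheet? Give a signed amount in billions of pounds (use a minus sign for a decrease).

Government spending £274 billion: only the composition of liabilities changes → 0.
FX purchase £333.5 billion: a Bank of England asset is acquired → +£333.5B.
Asset purchase (from non-banks) £310 billion: a Bank of England asset is acquired → +£310B.
Net: 0 + 333.5 + 310 = +£643.5 billion.

+£643.5 billion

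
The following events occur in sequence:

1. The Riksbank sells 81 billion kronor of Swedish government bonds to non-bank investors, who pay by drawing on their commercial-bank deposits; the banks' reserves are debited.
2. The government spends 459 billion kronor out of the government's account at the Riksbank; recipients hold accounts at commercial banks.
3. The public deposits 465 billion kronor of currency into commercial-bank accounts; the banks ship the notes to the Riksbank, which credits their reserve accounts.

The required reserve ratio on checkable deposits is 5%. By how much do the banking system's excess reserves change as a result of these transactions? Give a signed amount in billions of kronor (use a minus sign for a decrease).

+800.85 billion

Asset sale (to non-banks) 81 billion kronor: reserves −81B, deposits −81B.
Government spending 459 billion kronor: reserves +459B, deposits +459B.
Currency deposit 465 billion kronor: reserves +465B, deposits +465B.
Totals: Δreserves = +843B, Δdeposits = +843B.
Δrequired reserves = 5% × +843B = +42.15B.
Δexcess reserves = Δreserves − Δrequired = +843B − (+42.15B) = +800.85 billion.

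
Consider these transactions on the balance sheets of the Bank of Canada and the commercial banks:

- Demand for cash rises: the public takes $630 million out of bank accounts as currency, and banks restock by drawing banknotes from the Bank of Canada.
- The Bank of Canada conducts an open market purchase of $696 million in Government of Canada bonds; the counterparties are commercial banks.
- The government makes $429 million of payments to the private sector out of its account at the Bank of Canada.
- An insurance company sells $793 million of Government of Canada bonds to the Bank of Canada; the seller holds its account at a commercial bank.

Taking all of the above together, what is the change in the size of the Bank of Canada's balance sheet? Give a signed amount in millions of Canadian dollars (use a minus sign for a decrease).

+$1489 million

Currency withdrawal $630 million: only the composition of liabilities changes → 0.
OMO purchase (from banks) $696 million: a Bank of Canada asset is acquired → +$696M.
Government spending $429 million: only the composition of liabilities changes → 0.
Asset purchase (from non-banks) $793 million: a Bank of Canada asset is acquired → +$793M.
Net: 0 + 696 + 0 + 793 = +$1489 million.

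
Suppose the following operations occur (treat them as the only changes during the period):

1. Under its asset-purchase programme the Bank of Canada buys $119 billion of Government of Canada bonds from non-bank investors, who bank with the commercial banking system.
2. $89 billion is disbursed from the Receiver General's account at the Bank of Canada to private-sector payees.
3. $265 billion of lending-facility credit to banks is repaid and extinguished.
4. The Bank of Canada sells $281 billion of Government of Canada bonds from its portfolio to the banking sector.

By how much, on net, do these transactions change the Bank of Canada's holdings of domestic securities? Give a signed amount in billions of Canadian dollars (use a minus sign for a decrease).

Asset purchase (from non-banks) $119 billion: securities added to the Bank of Canada's portfolio → +$119B.
Government spending $89 billion: the Bank of Canada's securities portfolio is untouched → 0.
Discount-window repayment $265 billion: the Bank of Canada's securities portfolio is untouched → 0.
OMO sale (to banks) $281 billion: securities removed from the Bank of Canada's portfolio → −$281B.
Net: 119 + 0 + 0 − 281 = -$162 billion.

-$162 billion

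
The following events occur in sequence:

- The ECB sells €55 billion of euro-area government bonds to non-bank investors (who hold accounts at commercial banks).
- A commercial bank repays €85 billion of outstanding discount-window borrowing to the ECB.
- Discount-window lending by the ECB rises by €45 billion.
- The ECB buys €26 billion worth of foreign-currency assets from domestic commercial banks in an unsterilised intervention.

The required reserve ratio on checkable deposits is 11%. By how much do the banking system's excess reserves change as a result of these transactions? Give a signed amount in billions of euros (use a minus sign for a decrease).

Asset sale (to non-banks) €55 billion: reserves −€55B, deposits −€55B.
Discount-window repayment €85 billion: reserves −€85B, deposits 0.
Discount-window loan €45 billion: reserves +€45B, deposits 0.
FX purchase €26 billion: reserves +€26B, deposits 0.
Totals: Δreserves = −€69B, Δdeposits = −€55B.
Δrequired reserves = 11% × −€55B = −€6.05B.
Δexcess reserves = Δreserves − Δrequired = −€69B − (−€6.05B) = -€62.95 billion.

-€62.95 billion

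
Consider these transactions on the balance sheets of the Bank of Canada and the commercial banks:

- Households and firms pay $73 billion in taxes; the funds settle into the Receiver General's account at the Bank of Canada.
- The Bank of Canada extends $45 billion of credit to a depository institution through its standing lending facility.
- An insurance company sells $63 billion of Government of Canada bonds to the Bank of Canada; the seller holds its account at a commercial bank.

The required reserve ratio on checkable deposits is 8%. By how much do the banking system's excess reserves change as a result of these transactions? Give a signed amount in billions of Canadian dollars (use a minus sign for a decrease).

Government account inflow $73 billion: reserves −$73B, deposits −$73B.
Discount-window loan $45 billion: reserves +$45B, deposits 0.
Asset purchase (from non-banks) $63 billion: reserves +$63B, deposits +$63B.
Totals: Δreserves = +$35B, Δdeposits = −$10B.
Δrequired reserves = 8% × −$10B = −$0.8B.
Δexcess reserves = Δreserves − Δrequired = +$35B − (−$0.8B) = +$35.8 billion.

+$35.8 billion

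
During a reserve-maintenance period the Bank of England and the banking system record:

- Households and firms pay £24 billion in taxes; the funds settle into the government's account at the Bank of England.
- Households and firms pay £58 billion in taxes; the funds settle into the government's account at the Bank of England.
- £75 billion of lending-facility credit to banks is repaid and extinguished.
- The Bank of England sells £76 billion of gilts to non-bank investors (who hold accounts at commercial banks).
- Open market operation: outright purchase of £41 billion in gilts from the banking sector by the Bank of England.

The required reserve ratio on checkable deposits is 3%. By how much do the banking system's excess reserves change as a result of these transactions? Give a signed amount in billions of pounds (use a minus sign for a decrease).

Government account inflow £24 billion: reserves −£24B, deposits −£24B.
Government account inflow £58 billion: reserves −£58B, deposits −£58B.
Discount-window repayment £75 billion: reserves −£75B, deposits 0.
Asset sale (to non-banks) £76 billion: reserves −£76B, deposits −£76B.
OMO purchase (from banks) £41 billion: reserves +£41B, deposits 0.
Totals: Δreserves = −£192B, Δdeposits = −£158B.
Δrequired reserves = 3% × −£158B = −£4.74B.
Δexcess reserves = Δreserves − Δrequired = −£192B − (−£4.74B) = -£187.26 billion.

-£187.26 billion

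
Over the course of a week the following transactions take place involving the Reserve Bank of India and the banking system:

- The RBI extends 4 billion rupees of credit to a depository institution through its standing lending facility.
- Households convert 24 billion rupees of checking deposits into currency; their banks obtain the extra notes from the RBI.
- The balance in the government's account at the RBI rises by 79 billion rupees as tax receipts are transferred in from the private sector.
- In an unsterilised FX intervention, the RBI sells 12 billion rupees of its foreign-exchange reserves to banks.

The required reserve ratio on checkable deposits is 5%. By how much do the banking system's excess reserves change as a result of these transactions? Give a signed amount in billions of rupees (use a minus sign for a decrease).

Discount-window loan 4 billion rupees: reserves +4B, deposits 0.
Currency withdrawal 24 billion rupees: reserves −24B, deposits −24B.
Government account inflow 79 billion rupees: reserves −79B, deposits −79B.
FX sale 12 billion rupees: reserves −12B, deposits 0.
Totals: Δreserves = −111B, Δdeposits = −103B.
Δrequired reserves = 5% × −103B = −5.15B.
Δexcess reserves = Δreserves − Δrequired = −111B − (−5.15B) = -105.85 billion.

-105.85 billion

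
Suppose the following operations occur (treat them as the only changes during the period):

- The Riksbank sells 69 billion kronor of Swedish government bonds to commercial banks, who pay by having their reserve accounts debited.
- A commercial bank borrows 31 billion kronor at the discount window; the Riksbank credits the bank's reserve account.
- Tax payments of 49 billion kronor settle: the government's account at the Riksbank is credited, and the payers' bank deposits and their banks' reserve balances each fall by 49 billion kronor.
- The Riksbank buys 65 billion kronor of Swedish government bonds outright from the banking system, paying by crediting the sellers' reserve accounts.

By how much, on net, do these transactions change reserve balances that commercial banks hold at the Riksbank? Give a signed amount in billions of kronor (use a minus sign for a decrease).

-22 billion

OMO sale (to banks) 69 billion kronor: the buying banks pay out of their reserve balances → −69B.
Discount-window loan 31 billion kronor: the loan is credited to the bank's reserve account → +31B.
Government account inflow 49 billion kronor: funds move from bank reserves into the government account → −49B.
OMO purchase (from banks) 65 billion kronor: the Riksbank pays by crediting reserve accounts → +65B.
Net: −69 + 31 − 49 + 65 = -22 billion.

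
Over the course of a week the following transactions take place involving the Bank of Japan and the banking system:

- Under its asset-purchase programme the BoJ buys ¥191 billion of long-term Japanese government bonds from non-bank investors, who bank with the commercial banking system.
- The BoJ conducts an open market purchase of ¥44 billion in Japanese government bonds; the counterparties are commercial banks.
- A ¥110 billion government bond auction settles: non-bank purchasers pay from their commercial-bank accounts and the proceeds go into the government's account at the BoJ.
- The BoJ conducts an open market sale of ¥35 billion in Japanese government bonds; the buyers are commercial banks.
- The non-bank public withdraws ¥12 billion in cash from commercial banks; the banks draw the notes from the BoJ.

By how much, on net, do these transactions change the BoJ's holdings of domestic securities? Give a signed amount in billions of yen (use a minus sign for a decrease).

BoJ balance sheet:
  Assets:      Securities +¥200B
  Liabilities: Bank reserves +¥78B, Currency in circulation +¥12B, Government deposits +¥110B
So the change in the BoJ's holdings of domestic securities is +¥200 billion.

+¥200 billion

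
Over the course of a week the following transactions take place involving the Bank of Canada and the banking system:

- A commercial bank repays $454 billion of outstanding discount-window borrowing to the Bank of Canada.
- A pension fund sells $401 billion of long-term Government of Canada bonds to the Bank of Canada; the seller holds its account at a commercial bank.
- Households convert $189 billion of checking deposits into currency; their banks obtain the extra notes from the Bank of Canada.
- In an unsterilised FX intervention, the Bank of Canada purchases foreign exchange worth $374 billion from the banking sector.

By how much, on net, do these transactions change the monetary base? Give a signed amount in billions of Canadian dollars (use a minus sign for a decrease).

+$321 billion

Bank of Canada balance sheet:
  Assets:      Securities +$401B, Loans to banks −$454B, Foreign assets +$374B
  Liabilities: Bank reserves +$132B, Currency in circulation +$189B
Monetary base = currency + reserves: +$189B + (+$132B) = +$321 billion.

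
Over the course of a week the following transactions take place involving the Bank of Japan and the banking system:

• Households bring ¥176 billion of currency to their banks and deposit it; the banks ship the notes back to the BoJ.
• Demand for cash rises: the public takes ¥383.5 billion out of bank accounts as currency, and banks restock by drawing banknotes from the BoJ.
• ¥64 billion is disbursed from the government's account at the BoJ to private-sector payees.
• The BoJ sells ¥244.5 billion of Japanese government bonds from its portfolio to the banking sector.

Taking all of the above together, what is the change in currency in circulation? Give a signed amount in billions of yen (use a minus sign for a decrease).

+¥207.5 billion

BoJ balance sheet:
  Assets:      Securities −¥244.5B
  Liabilities: Bank reserves −¥388B, Currency in circulation +¥207.5B, Government deposits −¥64B
Commercial banking system:
  Assets:      Reserves at CB −¥388B, Securities +¥244.5B
  Liabilities: Checkable deposits −¥143.5B
So the change in currency in circulation is +¥207.5 billion.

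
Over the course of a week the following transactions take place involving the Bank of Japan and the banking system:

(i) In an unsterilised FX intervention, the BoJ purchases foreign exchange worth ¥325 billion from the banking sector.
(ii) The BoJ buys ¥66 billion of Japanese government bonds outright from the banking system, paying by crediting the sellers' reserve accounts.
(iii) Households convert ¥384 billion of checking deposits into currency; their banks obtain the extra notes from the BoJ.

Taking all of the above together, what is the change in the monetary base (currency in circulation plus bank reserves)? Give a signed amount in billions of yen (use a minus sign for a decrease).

+¥391 billion

BoJ balance sheet:
  Assets:      Securities +¥66B, Foreign assets +¥325B
  Liabilities: Bank reserves +¥7B, Currency in circulation +¥384B
Monetary base = currency + reserves: +¥384B + (+¥7B) = +¥391 billion.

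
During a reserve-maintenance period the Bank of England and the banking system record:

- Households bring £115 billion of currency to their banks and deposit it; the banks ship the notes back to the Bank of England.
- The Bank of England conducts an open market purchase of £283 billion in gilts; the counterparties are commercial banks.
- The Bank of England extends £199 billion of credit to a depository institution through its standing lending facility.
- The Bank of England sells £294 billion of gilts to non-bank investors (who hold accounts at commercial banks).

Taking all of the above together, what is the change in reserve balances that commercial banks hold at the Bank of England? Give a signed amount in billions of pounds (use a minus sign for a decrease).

+£303 billion

Bank of England balance sheet:
  Assets:      Securities −£11B, Loans to banks +£199B
  Liabilities: Bank reserves +£303B, Currency in circulation −£115B
So the change in reserve balances that commercial banks hold at the Bank of England is +£303 billion.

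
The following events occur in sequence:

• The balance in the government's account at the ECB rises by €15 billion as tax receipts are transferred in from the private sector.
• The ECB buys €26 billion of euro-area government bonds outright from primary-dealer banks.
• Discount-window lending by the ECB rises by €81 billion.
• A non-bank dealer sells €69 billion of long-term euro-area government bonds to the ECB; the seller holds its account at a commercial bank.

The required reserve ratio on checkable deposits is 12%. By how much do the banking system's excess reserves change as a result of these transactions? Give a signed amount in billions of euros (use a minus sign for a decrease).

+€154.52 billion

Government account inflow €15 billion: reserves −€15B, deposits −€15B.
OMO purchase (from banks) €26 billion: reserves +€26B, deposits 0.
Discount-window loan €81 billion: reserves +€81B, deposits 0.
Asset purchase (from non-banks) €69 billion: reserves +€69B, deposits +€69B.
Totals: Δreserves = +€161B, Δdeposits = +€54B.
Δrequired reserves = 12% × +€54B = +€6.48B.
Δexcess reserves = Δreserves − Δrequired = +€161B − (+€6.48B) = +€154.52 billion.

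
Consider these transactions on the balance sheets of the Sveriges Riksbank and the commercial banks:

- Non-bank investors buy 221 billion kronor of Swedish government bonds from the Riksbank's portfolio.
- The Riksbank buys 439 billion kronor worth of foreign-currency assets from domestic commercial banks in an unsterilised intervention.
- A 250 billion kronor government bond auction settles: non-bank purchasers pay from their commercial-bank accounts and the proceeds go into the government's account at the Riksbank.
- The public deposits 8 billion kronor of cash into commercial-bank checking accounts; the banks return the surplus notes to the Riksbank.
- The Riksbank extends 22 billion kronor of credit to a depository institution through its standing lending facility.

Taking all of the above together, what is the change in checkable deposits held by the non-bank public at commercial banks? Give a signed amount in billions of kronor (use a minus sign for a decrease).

-463 billion

Asset sale (to non-banks) 221 billion kronor: non-bank counterparties' bank balances fall → −221B.
FX purchase 439 billion kronor: the counterparty is a bank, so public deposits are unchanged → 0.
Government account inflow 250 billion kronor: non-bank counterparties' bank balances fall → −250B.
Currency deposit 8 billion kronor: non-bank counterparties' bank balances rise → +8B.
Discount-window loan 22 billion kronor: the counterparty is a bank, so public deposits are unchanged → 0.
Net: −221 + 0 − 250 + 8 + 0 = -463 billion.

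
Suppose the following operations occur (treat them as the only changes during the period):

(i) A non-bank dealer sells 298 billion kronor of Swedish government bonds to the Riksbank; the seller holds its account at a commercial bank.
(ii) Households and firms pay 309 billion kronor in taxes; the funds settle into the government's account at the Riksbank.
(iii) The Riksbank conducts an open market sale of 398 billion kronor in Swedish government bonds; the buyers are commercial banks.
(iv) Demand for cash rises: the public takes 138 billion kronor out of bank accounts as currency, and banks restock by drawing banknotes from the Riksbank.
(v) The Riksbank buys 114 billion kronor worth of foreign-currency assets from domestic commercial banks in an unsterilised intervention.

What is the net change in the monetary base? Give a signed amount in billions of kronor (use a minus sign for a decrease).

-295 billion

Riksbank balance sheet:
  Assets:      Securities −100B, Foreign assets +114B
  Liabilities: Bank reserves −433B, Currency in circulation +138B, Government deposits +309B
Monetary base = currency + reserves: +138B + (−433B) = -295 billion.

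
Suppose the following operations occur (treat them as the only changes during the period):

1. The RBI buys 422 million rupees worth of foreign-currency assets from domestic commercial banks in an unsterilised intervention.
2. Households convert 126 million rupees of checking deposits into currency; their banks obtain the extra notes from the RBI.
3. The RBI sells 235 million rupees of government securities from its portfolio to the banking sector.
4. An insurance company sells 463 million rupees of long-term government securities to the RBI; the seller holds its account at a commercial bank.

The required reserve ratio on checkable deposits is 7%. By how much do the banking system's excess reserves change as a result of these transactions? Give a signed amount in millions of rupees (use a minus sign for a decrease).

FX purchase 422 million rupees: reserves +422M, deposits 0.
Currency withdrawal 126 million rupees: reserves −126M, deposits −126M.
OMO sale (to banks) 235 million rupees: reserves −235M, deposits 0.
Asset purchase (from non-banks) 463 million rupees: reserves +463M, deposits +463M.
Totals: Δreserves = +524M, Δdeposits = +337M.
Δrequired reserves = 7% × +337M = +23.59M.
Δexcess reserves = Δreserves − Δrequired = +524M − (+23.59M) = +500.41 million.

+500.41 million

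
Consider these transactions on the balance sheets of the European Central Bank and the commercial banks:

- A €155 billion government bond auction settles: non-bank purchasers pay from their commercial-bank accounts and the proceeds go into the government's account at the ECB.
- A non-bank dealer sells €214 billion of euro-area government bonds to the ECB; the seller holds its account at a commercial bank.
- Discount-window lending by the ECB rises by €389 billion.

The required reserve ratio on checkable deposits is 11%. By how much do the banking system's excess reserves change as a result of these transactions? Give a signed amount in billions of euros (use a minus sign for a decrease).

Government account inflow €155 billion: reserves −€155B, deposits −€155B.
Asset purchase (from non-banks) €214 billion: reserves +€214B, deposits +€214B.
Discount-window loan €389 billion: reserves +€389B, deposits 0.
Totals: Δreserves = +€448B, Δdeposits = +€59B.
Δrequired reserves = 11% × +€59B = +€6.49B.
Δexcess reserves = Δreserves − Δrequired = +€448B − (+€6.49B) = +€441.51 billion.

+€441.51 billion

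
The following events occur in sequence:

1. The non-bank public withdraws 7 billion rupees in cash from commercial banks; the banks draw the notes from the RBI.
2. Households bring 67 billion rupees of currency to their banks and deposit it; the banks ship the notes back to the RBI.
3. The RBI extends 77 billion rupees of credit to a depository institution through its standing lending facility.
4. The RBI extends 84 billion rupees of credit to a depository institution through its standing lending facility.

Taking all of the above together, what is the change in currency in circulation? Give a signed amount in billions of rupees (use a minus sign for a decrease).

-60 billion

Currency withdrawal 7 billion rupees: notes leave the central bank → +7B.
Currency deposit 67 billion rupees: notes return to the central bank → −67B.
Discount-window loan 77 billion rupees: no currency enters or leaves circulation → 0.
Discount-window loan 84 billion rupees: no currency enters or leaves circulation → 0.
Net: 7 − 67 + 0 + 0 = -60 billion.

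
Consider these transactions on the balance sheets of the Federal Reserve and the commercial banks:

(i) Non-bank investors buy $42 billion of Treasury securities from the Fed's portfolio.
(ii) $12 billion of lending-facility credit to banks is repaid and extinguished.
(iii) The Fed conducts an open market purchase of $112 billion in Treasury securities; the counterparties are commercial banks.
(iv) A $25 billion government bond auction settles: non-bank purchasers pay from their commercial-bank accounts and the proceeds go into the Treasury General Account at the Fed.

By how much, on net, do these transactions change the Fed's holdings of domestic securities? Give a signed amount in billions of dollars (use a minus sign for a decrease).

Asset sale (to non-banks) $42 billion: securities removed from the Fed's portfolio → −$42B.
Discount-window repayment $12 billion: the Fed's securities portfolio is untouched → 0.
OMO purchase (from banks) $112 billion: securities added to the Fed's portfolio → +$112B.
Government account inflow $25 billion: the Fed's securities portfolio is untouched → 0.
Net: −42 + 0 + 112 + 0 = +$70 billion.

+$70 billion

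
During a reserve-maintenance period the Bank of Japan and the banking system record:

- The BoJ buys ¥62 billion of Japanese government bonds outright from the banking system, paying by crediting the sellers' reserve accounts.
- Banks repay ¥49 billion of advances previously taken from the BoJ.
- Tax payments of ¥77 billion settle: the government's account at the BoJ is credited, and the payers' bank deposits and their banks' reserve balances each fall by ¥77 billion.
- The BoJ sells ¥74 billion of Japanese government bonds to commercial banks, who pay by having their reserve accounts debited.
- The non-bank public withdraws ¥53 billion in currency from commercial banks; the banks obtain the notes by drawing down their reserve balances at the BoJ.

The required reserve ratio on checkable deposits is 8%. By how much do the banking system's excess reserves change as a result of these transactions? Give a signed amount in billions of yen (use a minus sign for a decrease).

OMO purchase (from banks) ¥62 billion: reserves +¥62B, deposits 0.
Discount-window repayment ¥49 billion: reserves −¥49B, deposits 0.
Government account inflow ¥77 billion: reserves −¥77B, deposits −¥77B.
OMO sale (to banks) ¥74 billion: reserves −¥74B, deposits 0.
Currency withdrawal ¥53 billion: reserves −¥53B, deposits −¥53B.
Totals: Δreserves = −¥191B, Δdeposits = −¥130B.
Δrequired reserves = 8% × −¥130B = −¥10.4B.
Δexcess reserves = Δreserves − Δrequired = −¥191B − (−¥10.4B) = -¥180.6 billion.

-¥180.6 billion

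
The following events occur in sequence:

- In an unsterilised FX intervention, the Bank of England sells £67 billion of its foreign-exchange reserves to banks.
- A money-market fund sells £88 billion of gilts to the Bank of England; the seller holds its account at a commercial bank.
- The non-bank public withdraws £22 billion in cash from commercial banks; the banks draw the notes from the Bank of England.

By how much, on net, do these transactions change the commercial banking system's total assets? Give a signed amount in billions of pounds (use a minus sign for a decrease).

+£66 billion

Bank of England balance sheet:
  Assets:      Securities +£88B, Foreign assets −£67B
  Liabilities: Bank reserves −£1B, Currency in circulation +£22B
Commercial banking system:
  Assets:      Reserves at CB −£1B, Foreign assets +£67B
  Liabilities: Checkable deposits +£66B
Change in total bank assets = +£66 billion.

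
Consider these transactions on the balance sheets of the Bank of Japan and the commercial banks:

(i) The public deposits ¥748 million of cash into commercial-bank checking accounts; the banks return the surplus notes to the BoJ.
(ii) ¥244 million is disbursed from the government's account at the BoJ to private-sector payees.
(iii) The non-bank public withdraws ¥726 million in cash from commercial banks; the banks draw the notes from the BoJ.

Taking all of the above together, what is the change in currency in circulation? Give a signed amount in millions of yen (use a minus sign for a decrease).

-¥22 million

Currency deposit ¥748 million: notes return to the central bank → −¥748M.
Government spending ¥244 million: no currency enters or leaves circulation → 0.
Currency withdrawal ¥726 million: notes leave the central bank → +¥726M.
Net: −748 + 0 + 726 = -¥22 million.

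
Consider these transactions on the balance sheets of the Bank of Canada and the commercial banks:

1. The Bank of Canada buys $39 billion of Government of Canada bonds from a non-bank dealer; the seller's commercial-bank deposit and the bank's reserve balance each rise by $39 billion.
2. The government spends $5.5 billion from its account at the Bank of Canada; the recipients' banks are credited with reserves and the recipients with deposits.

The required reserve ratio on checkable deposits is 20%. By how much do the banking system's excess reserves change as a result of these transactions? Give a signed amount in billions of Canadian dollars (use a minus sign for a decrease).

+$35.6 billion

Asset purchase (from non-banks) $39 billion: reserves +$39B, deposits +$39B.
Government spending $5.5 billion: reserves +$5.5B, deposits +$5.5B.
Totals: Δreserves = +$44.5B, Δdeposits = +$44.5B.
Δrequired reserves = 20% × +$44.5B = +$8.9B.
Δexcess reserves = Δreserves − Δrequired = +$44.5B − (+$8.9B) = +$35.6 billion.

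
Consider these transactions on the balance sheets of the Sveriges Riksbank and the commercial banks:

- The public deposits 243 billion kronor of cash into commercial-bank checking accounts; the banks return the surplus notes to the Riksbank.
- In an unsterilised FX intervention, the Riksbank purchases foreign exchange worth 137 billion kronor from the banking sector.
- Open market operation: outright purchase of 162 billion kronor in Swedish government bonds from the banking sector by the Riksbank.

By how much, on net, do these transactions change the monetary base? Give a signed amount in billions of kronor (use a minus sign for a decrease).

+299 billion

Currency deposit 243 billion kronor: just a shift between currency and reserves — both are base money → 0.
FX purchase 137 billion kronor: Riksbank balance sheet expands → +137B.
OMO purchase (from banks) 162 billion kronor: Riksbank balance sheet expands → +162B.
Net: 0 + 137 + 162 = +299 billion.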